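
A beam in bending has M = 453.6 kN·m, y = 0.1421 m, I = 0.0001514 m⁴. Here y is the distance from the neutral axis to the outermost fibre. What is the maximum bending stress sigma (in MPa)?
Model: a beam in bending, so sigma = (M·y) / I.
Convert to SI units:
  M = 453.6 kN·m = 453600 N·m
Substitute:
  sigma = (453600 × 0.1421) / 0.0001514
  sigma = 4.257 × 10⁸ Pa
Convert: sigma = 4.257 × 10⁸ Pa = 425.7 MPa
Final answer: sigma = 425.7 MPa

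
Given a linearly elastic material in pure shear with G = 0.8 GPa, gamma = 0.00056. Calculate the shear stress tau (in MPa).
Model: a linearly elastic material in pure shear, so tau = G·gamma.
Convert to SI units:
  G = 0.8 GPa = 8 × 10⁸ Pa
Substitute:
  tau = (8 × 10⁸) × 0.00056
  tau = 448000 Pa
Convert: tau = 448000 Pa = 0.448 MPa
Final answer: tau = 0.448 MPa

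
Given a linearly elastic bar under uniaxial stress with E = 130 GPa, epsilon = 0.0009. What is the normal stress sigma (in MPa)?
Model: a linearly elastic bar under uniaxial stress, so sigma = E·epsilon.
Convert to SI units:
  E = 130 GPa = 1.3 × 10¹¹ Pa
Substitute:
  sigma = (1.3 × 10¹¹) × 0.0009
  sigma = 1.17 × 10⁸ Pa
Convert: sigma = 1.17 × 10⁸ Pa = 117 MPa
Final answer: sigma = 117 MPa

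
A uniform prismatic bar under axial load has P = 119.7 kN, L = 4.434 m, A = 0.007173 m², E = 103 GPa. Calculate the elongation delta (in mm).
Model: a uniform prismatic bar under axial load, so delta = (P·L) / (A·E).
Convert to SI units:
  P = 119.7 kN = 119700 N
  E = 103 GPa = 1.03 × 10¹¹ Pa
Substitute:
  delta = (119700 × 4.434) / (0.007173 × (1.03 × 10¹¹))
  delta = 0.0007184 m
Convert: delta = 0.0007184 m = 0.7184 mm
Final answer: delta = 0.7184 mm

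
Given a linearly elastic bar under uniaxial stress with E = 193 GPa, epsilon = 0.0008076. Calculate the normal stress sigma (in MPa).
Model: a linearly elastic bar under uniaxial stress, so sigma = E·epsilon.
Convert to SI units:
  E = 193 GPa = 1.93 × 10¹¹ Pa
Substitute:
  sigma = (1.93 × 10¹¹) × 0.0008076
  sigma = 1.559 × 10⁸ Pa
Convert: sigma = 1.559 × 10⁸ Pa = 155.9 MPa
Final answer: sigma = 155.9 MPa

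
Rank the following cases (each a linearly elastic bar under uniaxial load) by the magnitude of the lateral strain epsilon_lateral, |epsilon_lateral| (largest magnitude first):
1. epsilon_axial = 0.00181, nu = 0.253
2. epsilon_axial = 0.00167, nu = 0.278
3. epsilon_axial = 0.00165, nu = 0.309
Model: a linearly elastic bar under uniaxial load, so epsilon_lateral = -nu·epsilon_axial (SI units).
  Case 1: epsilon_lateral = -(0.253 × 0.00181) = -0.0004579
  Case 2: epsilon_lateral = -(0.278 × 0.00167) = -0.0004643
  Case 3: epsilon_lateral = -(0.309 × 0.00165) = -0.0005098
Ordering by |epsilon_lateral|: 0.0005098 (case 3) > 0.0004643 (case 2) > 0.0004579 (case 1)
Final answer: 3, 2, 1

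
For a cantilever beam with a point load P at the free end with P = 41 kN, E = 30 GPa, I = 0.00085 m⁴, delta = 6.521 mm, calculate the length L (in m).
Model: a cantilever beam with a point load P at the free end, so delta = (P·L^3) / (3·E·I).
Solve for L: L = ((3·delta·E·I) / P)^(1/3).
Convert to SI units:
  P = 41 kN = 41000 N
  E = 30 GPa = 3 × 10¹⁰ Pa
  delta = 6.521 mm = 0.006521 m
Substitute:
  L = ((3 × 0.006521 × (3 × 10¹⁰) × 0.00085) / 41000)^(1/3)
  L = 2.3 m
Final answer: L = 2.3 m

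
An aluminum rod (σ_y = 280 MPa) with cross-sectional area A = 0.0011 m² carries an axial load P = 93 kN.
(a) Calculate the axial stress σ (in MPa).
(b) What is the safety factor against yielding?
(a) Axial stress σ = P/A. Convert P = 93 kN = 93000 N.
  σ = 93000 / 0.0011 = 8.455 × 10⁷ Pa = 84.55 MPa
(b) Safety factor SF = σ_y/σ = 280 / 84.55 = 3.312
Final answer: (a) σ = 84.55 MPa, (b) SF = 3.312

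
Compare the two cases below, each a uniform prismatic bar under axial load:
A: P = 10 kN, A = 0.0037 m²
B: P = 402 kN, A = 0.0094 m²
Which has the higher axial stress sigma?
Model: a uniform prismatic bar under axial load, so sigma = P / A (SI units).
  A: sigma = 10000 / 0.0037 = 2.703 × 10⁶ Pa = 2.703 MPa
  B: sigma = 402000 / 0.0094 = 4.277 × 10⁷ Pa = 42.77 MPa
42.77 MPa > 2.703 MPa, so B is larger.
Final answer: B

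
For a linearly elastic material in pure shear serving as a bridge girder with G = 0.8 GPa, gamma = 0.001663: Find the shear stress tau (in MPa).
Model: a linearly elastic material in pure shear, so tau = G·gamma.
Convert to SI units:
  G = 0.8 GPa = 8 × 10⁸ Pa
Substitute:
  tau = (8 × 10⁸) × 0.001663
  tau = 1.33 × 10⁶ Pa
Convert: tau = 1.33 × 10⁶ Pa = 1.33 MPa
Final answer: tau = 1.33 MPa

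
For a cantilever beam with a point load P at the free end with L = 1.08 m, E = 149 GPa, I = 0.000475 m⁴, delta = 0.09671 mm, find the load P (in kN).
Model: a cantilever beam with a point load P at the free end, so delta = (P·L^3) / (3·E·I).
Solve for P: P = (3·delta·E·I) / L^3.
Convert to SI units:
  E = 149 GPa = 1.49 × 10¹¹ Pa
  delta = 0.09671 mm = 9.671 × 10⁻⁵ m
Substitute:
  P = (3 × (9.671 × 10⁻⁵) × (1.49 × 10¹¹) × 0.000475) / 1.08^3
  P = 16300 N
Convert: P = 16300 N = 16.3 kN
Final answer: P = 16.3 kN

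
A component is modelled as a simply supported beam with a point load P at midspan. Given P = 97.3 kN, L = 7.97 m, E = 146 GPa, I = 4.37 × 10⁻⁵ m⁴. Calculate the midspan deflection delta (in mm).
Model: a simply supported beam with a point load P at midspan, so delta = (P·L^3) / (48·E·I).
Convert to SI units:
  P = 97.3 kN = 97300 N
  E = 146 GPa = 1.46 × 10¹¹ Pa
Substitute:
  delta = (97300 × 7.97^3) / (48 × (1.46 × 10¹¹) × (4.37 × 10⁻⁵))
  delta = 0.1608 m
Convert: delta = 0.1608 m = 160.8 mm
Final answer: delta = 160.8 mm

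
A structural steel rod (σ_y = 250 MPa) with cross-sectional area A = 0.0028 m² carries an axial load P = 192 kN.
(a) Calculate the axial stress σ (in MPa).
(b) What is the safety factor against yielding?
(a) Axial stress σ = P/A. Convert P = 192 kN = 192000 N.
  σ = 192000 / 0.0028 = 6.857 × 10⁷ Pa = 68.57 MPa
(b) Safety factor SF = σ_y/σ = 250 / 68.57 = 3.646
Final answer: (a) σ = 68.57 MPa, (b) SF = 3.646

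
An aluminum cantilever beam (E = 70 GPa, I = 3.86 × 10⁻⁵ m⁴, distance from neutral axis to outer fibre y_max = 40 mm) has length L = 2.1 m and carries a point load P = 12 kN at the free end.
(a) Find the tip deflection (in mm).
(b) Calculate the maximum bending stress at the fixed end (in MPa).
(a) Tip deflection of a cantilever with an end point load: δ = P·L^3 / (3·E·I). Convert P = 12 kN = 12000 N, E = 70 GPa = 7 × 10¹⁰ Pa.
  δ = (12000 × 2.1^3) / (3 × (7 × 10¹⁰) × (3.86 × 10⁻⁵)) = 0.01371 m = 13.71 mm
(b) Maximum bending moment at the fixed end: M = P·L = 12000 × 2.1 = 25200 N·m. Convert y_max = 40 mm = 0.04 m.
  σ = M·y_max / I = (25200 × 0.04) / (3.86 × 10⁻⁵) = 2.611 × 10⁷ Pa = 26.11 MPa
Final answer: (a) δ = 13.71 mm, (b) σ = 26.11 MPa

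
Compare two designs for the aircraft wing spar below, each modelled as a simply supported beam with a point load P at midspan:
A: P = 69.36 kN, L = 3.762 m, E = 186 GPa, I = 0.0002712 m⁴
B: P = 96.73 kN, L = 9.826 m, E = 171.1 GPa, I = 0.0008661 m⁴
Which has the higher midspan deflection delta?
Model: a simply supported beam with a point load P at midspan, so delta = (P·L^3) / (48·E·I) (SI units).
  A: delta = (69360 × 3.762^3) / (48 × (1.86 × 10¹¹) × 0.0002712) = 0.001525 m = 1.525 mm
  B: delta = (96730 × 9.826^3) / (48 × (1.711 × 10¹¹) × 0.0008661) = 0.0129 m = 12.9 mm
12.9 mm > 1.525 mm, so B is larger.
Final answer: B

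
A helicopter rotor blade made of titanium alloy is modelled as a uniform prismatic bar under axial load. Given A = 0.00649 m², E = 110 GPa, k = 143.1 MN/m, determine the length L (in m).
Model: a uniform prismatic bar under axial load, so k = (A·E) / L.
Solve for L: L = (A·E) / k.
Convert to SI units:
  E = 110 GPa = 1.1 × 10¹¹ Pa
  k = 143.1 MN/m = 1.431 × 10⁸ N/m
Substitute:
  L = (0.00649 × (1.1 × 10¹¹)) / (1.431 × 10⁸)
  L = 4.989 m
Final answer: L = 4.989 m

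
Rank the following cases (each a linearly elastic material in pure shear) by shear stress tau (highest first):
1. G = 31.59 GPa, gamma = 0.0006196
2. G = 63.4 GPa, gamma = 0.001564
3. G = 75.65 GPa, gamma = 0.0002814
Model: a linearly elastic material in pure shear, so tau = G·gamma (SI units).
  Case 1: tau = (3.159 × 10¹⁰) × 0.0006196 = 1.957 × 10⁷ Pa = 19.57 MPa
  Case 2: tau = (6.34 × 10¹⁰) × 0.001564 = 9.916 × 10⁷ Pa = 99.16 MPa
  Case 3: tau = (7.565 × 10¹⁰) × 0.0002814 = 2.129 × 10⁷ Pa = 21.29 MPa
Ordering: 99.16 MPa (case 2) > 21.29 MPa (case 3) > 19.57 MPa (case 1)
Final answer: 2, 3, 1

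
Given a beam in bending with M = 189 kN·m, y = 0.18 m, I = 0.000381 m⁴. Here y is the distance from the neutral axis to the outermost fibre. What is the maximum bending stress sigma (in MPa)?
Model: a beam in bending, so sigma = (M·y) / I.
Convert to SI units:
  M = 189 kN·m = 189000 N·m
Substitute:
  sigma = (189000 × 0.18) / 0.000381
  sigma = 8.929 × 10⁷ Pa
Convert: sigma = 8.929 × 10⁷ Pa = 89.29 MPa
Final answer: sigma = 89.29 MPa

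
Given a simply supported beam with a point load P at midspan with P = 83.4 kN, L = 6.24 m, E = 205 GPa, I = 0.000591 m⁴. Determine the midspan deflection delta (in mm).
Model: a simply supported beam with a point load P at midspan, so delta = (P·L^3) / (48·E·I).
Convert to SI units:
  P = 83.4 kN = 83400 N
  E = 205 GPa = 2.05 × 10¹¹ Pa
Substitute:
  delta = (83400 × 6.24^3) / (48 × (2.05 × 10¹¹) × 0.000591)
  delta = 0.003484 m
Convert: delta = 0.003484 m = 3.484 mm
Final answer: delta = 3.484 mm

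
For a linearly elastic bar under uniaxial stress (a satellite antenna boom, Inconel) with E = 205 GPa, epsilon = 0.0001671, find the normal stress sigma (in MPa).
Model: a linearly elastic bar under uniaxial stress, so epsilon = sigma / E.
Solve for sigma: sigma = epsilon·E.
Convert to SI units:
  E = 205 GPa = 2.05 × 10¹¹ Pa
Substitute:
  sigma = 0.0001671 × (2.05 × 10¹¹)
  sigma = 3.426 × 10⁷ Pa
Convert: sigma = 3.426 × 10⁷ Pa = 34.26 MPa
Final answer: sigma = 34.26 MPa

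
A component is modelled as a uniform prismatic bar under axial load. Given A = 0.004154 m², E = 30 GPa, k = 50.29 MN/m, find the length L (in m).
Model: a uniform prismatic bar under axial load, so k = (A·E) / L.
Solve for L: L = (A·E) / k.
Convert to SI units:
  E = 30 GPa = 3 × 10¹⁰ Pa
  k = 50.29 MN/m = 5.029 × 10⁷ N/m
Substitute:
  L = (0.004154 × (3 × 10¹⁰)) / (5.029 × 10⁷)
  L = 2.478 m
Final answer: L = 2.478 m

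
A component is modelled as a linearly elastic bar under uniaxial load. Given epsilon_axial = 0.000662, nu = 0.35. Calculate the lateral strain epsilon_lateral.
Model: a linearly elastic bar under uniaxial load, so epsilon_lateral = -nu·epsilon_axial.
Substitute:
  epsilon_lateral = -(0.35 × 0.000662)
  epsilon_lateral = -0.0002317
Final answer: epsilon_lateral = -0.0002317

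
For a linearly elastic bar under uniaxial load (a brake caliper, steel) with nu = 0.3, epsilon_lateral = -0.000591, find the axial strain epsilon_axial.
Model: a linearly elastic bar under uniaxial load, so epsilon_lateral = -nu·epsilon_axial.
Solve for epsilon_axial: epsilon_axial = -epsilon_lateral / nu.
Substitute:
  epsilon_axial = -(-0.000591) / 0.3
  epsilon_axial = 0.00197
Final answer: epsilon_axial = 0.00197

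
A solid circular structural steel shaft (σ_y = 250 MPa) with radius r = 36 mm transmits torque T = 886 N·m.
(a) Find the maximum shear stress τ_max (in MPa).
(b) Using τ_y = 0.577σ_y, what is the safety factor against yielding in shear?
(a) For a solid circular shaft, τ_max = T·r/J with J = π·r^4/2, i.e. τ_max = 2·T / (π·r^3). Convert r = 36 mm = 0.036 m.
  τ_max = (2 × 886) / (π × 0.036^3) = 1.209 × 10⁷ Pa = 12.09 MPa
(b) τ_y = 0.577 × 250 = 144.25 MPa
  SF = τ_y/τ_max = 144.25 / 12.09 = 11.93
Final answer: (a) τ_max = 12.09 MPa, (b) SF = 11.93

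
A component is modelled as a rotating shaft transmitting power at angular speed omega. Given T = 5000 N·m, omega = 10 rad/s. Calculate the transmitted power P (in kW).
Model: a rotating shaft transmitting power at angular speed omega, so P = T·omega.
Substitute:
  P = 5000 × 10
  P = 50000 W
Convert: P = 50000 W = 50 kW
Final answer: P = 50 kW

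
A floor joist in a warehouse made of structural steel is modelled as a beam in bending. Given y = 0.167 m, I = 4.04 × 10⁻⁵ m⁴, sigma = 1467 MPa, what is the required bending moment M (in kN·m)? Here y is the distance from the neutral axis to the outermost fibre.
Model: a beam in bending, so sigma = (M·y) / I.
Solve for M: M = (sigma·I) / y.
Convert to SI units:
  sigma = 1467 MPa = 1.467 × 10⁹ Pa
Substitute:
  M = ((1.467 × 10⁹) × (4.04 × 10⁻⁵)) / 0.167
  M = 354900 N·m
Convert: M = 354900 N·m = 354.9 kN·m
Final answer: M = 354.9 kN·m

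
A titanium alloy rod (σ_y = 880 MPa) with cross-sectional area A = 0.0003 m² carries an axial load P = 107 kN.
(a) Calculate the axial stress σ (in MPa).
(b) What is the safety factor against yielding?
(a) Axial stress σ = P/A. Convert P = 107 kN = 107000 N.
  σ = 107000 / 0.0003 = 3.567 × 10⁸ Pa = 356.7 MPa
(b) Safety factor SF = σ_y/σ = 880 / 356.7 = 2.467
Final answer: (a) σ = 356.7 MPa, (b) SF = 2.467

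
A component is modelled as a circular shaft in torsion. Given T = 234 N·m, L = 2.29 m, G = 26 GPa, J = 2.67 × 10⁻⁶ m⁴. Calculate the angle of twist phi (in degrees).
Model: a circular shaft in torsion, so phi = (T·L) / (G·J).
Convert to SI units:
  G = 26 GPa = 2.6 × 10¹⁰ Pa
Substitute:
  phi = (234 × 2.29) / ((2.6 × 10¹⁰) × (2.67 × 10⁻⁶))
  phi = 0.007719 rad
Convert to degrees: phi = 0.007719 × 180/π = 0.4423°
Final answer: phi = 0.4423°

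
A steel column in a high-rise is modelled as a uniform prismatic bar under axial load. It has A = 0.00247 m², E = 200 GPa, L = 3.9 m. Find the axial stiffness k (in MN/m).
Model: a uniform prismatic bar under axial load, so k = (A·E) / L.
Convert to SI units:
  E = 200 GPa = 2 × 10¹¹ Pa
Substitute:
  k = (0.00247 × (2 × 10¹¹)) / 3.9
  k = 1.267 × 10⁸ N/m
Convert: k = 1.267 × 10⁸ N/m = 126.7 MN/m
Final answer: k = 126.7 MN/m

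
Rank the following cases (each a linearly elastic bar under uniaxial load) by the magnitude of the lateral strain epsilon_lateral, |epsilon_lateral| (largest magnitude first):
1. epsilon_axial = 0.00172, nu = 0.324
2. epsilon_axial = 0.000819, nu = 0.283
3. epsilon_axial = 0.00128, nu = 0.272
Model: a linearly elastic bar under uniaxial load, so epsilon_lateral = -nu·epsilon_axial (SI units).
  Case 1: epsilon_lateral = -(0.324 × 0.00172) = -0.0005573
  Case 2: epsilon_lateral = -(0.283 × 0.000819) = -0.0002318
  Case 3: epsilon_lateral = -(0.272 × 0.00128) = -0.0003482
Ordering by |epsilon_lateral|: 0.0005573 (case 1) > 0.0003482 (case 3) > 0.0002318 (case 2)
Final answer: 1, 3, 2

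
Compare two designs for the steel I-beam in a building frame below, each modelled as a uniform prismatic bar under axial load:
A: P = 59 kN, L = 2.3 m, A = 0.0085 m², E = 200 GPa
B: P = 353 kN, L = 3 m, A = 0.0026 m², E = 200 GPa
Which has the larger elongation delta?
Model: a uniform prismatic bar under axial load, so delta = (P·L) / (A·E) (SI units).
  A: delta = (59000 × 2.3) / (0.0085 × (2 × 10¹¹)) = 7.982 × 10⁻⁵ m = 0.07982 mm
  B: delta = (353000 × 3) / (0.0026 × (2 × 10¹¹)) = 0.002037 m = 2.037 mm
2.037 mm > 0.07982 mm, so B is larger.
Final answer: B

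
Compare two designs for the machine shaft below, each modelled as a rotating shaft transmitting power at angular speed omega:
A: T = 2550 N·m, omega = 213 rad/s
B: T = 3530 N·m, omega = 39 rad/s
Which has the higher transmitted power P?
Model: a rotating shaft transmitting power at angular speed omega, so P = T·omega (SI units).
  A: P = 2550 × 213 = 543200 W = 543.2 kW
  B: P = 3530 × 39 = 137700 W = 137.7 kW
543.2 kW > 137.7 kW, so A is larger.
Final answer: A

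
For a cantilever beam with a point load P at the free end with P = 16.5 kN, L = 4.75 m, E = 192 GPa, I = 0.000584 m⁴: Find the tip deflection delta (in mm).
Model: a cantilever beam with a point load P at the free end, so delta = (P·L^3) / (3·E·I).
Convert to SI units:
  P = 16.5 kN = 16500 N
  E = 192 GPa = 1.92 × 10¹¹ Pa
Substitute:
  delta = (16500 × 4.75^3) / (3 × (1.92 × 10¹¹) × 0.000584)
  delta = 0.005257 m
Convert: delta = 0.005257 m = 5.257 mm
Final answer: delta = 5.257 mm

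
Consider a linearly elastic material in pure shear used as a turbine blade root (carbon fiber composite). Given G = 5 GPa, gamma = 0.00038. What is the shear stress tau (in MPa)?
Model: a linearly elastic material in pure shear, so tau = G·gamma.
Convert to SI units:
  G = 5 GPa = 5 × 10⁹ Pa
Substitute:
  tau = (5 × 10⁹) × 0.00038
  tau = 1.9 × 10⁶ Pa
Convert: tau = 1.9 × 10⁶ Pa = 1.9 MPa
Final answer: tau = 1.9 MPa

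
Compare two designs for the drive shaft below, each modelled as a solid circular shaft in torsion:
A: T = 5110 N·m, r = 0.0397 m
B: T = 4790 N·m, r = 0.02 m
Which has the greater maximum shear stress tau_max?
Model: a solid circular shaft in torsion, so tau_max = (2·T) / (π·r^3) (SI units).
  A: tau_max = (2 × 5110) / (π × 0.0397^3) = 5.199 × 10⁷ Pa = 51.99 MPa
  B: tau_max = (2 × 4790) / (π × 0.02^3) = 3.812 × 10⁸ Pa = 381.2 MPa
381.2 MPa > 51.99 MPa, so B is larger.
Final answer: B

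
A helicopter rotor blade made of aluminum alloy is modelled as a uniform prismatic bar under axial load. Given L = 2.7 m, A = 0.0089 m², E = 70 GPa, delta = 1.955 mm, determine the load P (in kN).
Model: a uniform prismatic bar under axial load, so delta = (P·L) / (A·E).
Solve for P: P = (delta·A·E) / L.
Convert to SI units:
  E = 70 GPa = 7 × 10¹⁰ Pa
  delta = 1.955 mm = 0.001955 m
Substitute:
  P = (0.001955 × 0.0089 × (7 × 10¹⁰)) / 2.7
  P = 451100 N
Convert: P = 451100 N = 451.1 kN
Final answer: P = 451.1 kN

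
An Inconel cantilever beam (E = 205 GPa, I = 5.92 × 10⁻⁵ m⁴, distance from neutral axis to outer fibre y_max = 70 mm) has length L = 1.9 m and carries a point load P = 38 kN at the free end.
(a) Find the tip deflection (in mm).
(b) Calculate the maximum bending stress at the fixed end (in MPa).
(a) Tip deflection of a cantilever with an end point load: δ = P·L^3 / (3·E·I). Convert P = 38 kN = 38000 N, E = 205 GPa = 2.05 × 10¹¹ Pa.
  δ = (38000 × 1.9^3) / (3 × (2.05 × 10¹¹) × (5.92 × 10⁻⁵)) = 0.007159 m = 7.159 mm
(b) Maximum bending moment at the fixed end: M = P·L = 38000 × 1.9 = 72200 N·m. Convert y_max = 70 mm = 0.07 m.
  σ = M·y_max / I = (72200 × 0.07) / (5.92 × 10⁻⁵) = 8.537 × 10⁷ Pa = 85.37 MPa
Final answer: (a) δ = 7.159 mm, (b) σ = 85.37 MPa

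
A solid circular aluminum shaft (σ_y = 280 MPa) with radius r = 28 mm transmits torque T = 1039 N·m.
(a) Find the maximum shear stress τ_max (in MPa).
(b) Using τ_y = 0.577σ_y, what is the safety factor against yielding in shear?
(a) For a solid circular shaft, τ_max = T·r/J with J = π·r^4/2, i.e. τ_max = 2·T / (π·r^3). Convert r = 28 mm = 0.028 m.
  τ_max = (2 × 1039) / (π × 0.028^3) = 3.013 × 10⁷ Pa = 30.13 MPa
(b) τ_y = 0.577 × 280 = 161.56 MPa
  SF = τ_y/τ_max = 161.56 / 30.13 = 5.362
Final answer: (a) τ_max = 30.13 MPa, (b) SF = 5.362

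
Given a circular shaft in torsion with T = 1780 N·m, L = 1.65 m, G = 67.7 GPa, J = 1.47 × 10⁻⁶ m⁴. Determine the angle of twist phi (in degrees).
Model: a circular shaft in torsion, so phi = (T·L) / (G·J).
Convert to SI units:
  G = 67.7 GPa = 6.77 × 10¹⁰ Pa
Substitute:
  phi = (1780 × 1.65) / ((6.77 × 10¹⁰) × (1.47 × 10⁻⁶))
  phi = 0.02951 rad
Convert to degrees: phi = 0.02951 × 180/π = 1.691°
Final answer: phi = 1.691°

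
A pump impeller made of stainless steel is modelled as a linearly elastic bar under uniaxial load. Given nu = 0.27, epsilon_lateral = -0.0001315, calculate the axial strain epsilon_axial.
Model: a linearly elastic bar under uniaxial load, so epsilon_lateral = -nu·epsilon_axial.
Solve for epsilon_axial: epsilon_axial = -epsilon_lateral / nu.
Substitute:
  epsilon_axial = -(-0.0001315) / 0.27
  epsilon_axial = 0.000487
Final answer: epsilon_axial = 0.000487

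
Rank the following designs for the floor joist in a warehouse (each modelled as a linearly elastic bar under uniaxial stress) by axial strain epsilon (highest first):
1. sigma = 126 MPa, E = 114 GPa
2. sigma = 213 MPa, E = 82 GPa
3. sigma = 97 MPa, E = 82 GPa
Model: a linearly elastic bar under uniaxial stress, so epsilon = sigma / E (SI units).
  Case 1: epsilon = (1.26 × 10⁸) / (1.14 × 10¹¹) = 0.001105
  Case 2: epsilon = (2.13 × 10⁸) / (8.2 × 10¹⁰) = 0.002598
  Case 3: epsilon = (9.7 × 10⁷) / (8.2 × 10¹⁰) = 0.001183
Ordering: 0.002598 (case 2) > 0.001183 (case 3) > 0.001105 (case 1)
Final answer: 2, 3, 1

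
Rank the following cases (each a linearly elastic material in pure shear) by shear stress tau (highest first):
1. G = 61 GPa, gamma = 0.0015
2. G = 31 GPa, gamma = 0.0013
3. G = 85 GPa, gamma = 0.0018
Model: a linearly elastic material in pure shear, so tau = G·gamma (SI units).
  Case 1: tau = (6.1 × 10¹⁰) × 0.0015 = 9.15 × 10⁷ Pa = 91.5 MPa
  Case 2: tau = (3.1 × 10¹⁰) × 0.0013 = 4.03 × 10⁷ Pa = 40.3 MPa
  Case 3: tau = (8.5 × 10¹⁰) × 0.0018 = 1.53 × 10⁸ Pa = 153 MPa
Ordering: 153 MPa (case 3) > 91.5 MPa (case 1) > 40.3 MPa (case 2)
Final answer: 3, 1, 2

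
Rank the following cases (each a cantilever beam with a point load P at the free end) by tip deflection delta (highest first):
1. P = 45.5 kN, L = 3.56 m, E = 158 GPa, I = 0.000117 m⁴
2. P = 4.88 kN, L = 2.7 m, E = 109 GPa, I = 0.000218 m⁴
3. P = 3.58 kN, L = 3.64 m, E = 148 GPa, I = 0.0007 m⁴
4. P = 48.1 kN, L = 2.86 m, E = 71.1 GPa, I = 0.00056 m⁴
Model: a cantilever beam with a point load P at the free end, so delta = (P·L^3) / (3·E·I) (SI units).
  Case 1: delta = (45500 × 3.56^3) / (3 × (1.58 × 10¹¹) × 0.000117) = 0.03702 m = 37.02 mm
  Case 2: delta = (4880 × 2.7^3) / (3 × (1.09 × 10¹¹) × 0.000218) = 0.001347 m = 1.347 mm
  Case 3: delta = (3580 × 3.64^3) / (3 × (1.48 × 10¹¹) × 0.0007) = 0.0005555 m = 0.5555 mm
  Case 4: delta = (48100 × 2.86^3) / (3 × (7.11 × 10¹⁰) × 0.00056) = 0.00942 m = 9.42 mm
Ordering: 37.02 mm (case 1) > 9.42 mm (case 4) > 1.347 mm (case 2) > 0.5555 mm (case 3)
Final answer: 1, 4, 2, 3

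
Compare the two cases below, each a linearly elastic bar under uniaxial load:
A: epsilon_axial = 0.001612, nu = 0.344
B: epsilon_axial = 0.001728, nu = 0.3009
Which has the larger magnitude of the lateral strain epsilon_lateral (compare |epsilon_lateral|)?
Model: a linearly elastic bar under uniaxial load, so epsilon_lateral = -nu·epsilon_axial (SI units).
  A: epsilon_lateral = -(0.344 × 0.001612) = -0.0005545
  B: epsilon_lateral = -(0.3009 × 0.001728) = -0.00052
|epsilon_lateral|: A = 0.0005545, B = 0.00052, so A is larger in magnitude.
Final answer: A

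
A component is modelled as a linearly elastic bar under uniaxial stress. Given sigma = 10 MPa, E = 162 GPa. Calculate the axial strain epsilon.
Model: a linearly elastic bar under uniaxial stress, so epsilon = sigma / E.
Convert to SI units:
  sigma = 10 MPa = 1 × 10⁷ Pa
  E = 162 GPa = 1.62 × 10¹¹ Pa
Substitute:
  epsilon = (1 × 10⁷) / (1.62 × 10¹¹)
  epsilon = 6.173 × 10⁻⁵
Final answer: epsilon = 6.173 × 10⁻⁵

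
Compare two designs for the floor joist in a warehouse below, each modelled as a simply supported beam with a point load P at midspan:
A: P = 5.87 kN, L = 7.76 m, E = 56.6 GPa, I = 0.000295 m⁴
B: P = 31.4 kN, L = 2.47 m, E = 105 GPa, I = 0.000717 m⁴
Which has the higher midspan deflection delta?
Model: a simply supported beam with a point load P at midspan, so delta = (P·L^3) / (48·E·I) (SI units).
  A: delta = (5870 × 7.76^3) / (48 × (5.66 × 10¹⁰) × 0.000295) = 0.003423 m = 3.423 mm
  B: delta = (31400 × 2.47^3) / (48 × (1.05 × 10¹¹) × 0.000717) = 0.0001309 m = 0.1309 mm
3.423 mm > 0.1309 mm, so A is larger.
Final answer: A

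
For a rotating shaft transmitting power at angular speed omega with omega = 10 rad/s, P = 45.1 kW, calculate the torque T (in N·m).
Model: a rotating shaft transmitting power at angular speed omega, so P = T·omega.
Solve for T: T = P / omega.
Convert to SI units:
  P = 45.1 kW = 45100 W
Substitute:
  T = 45100 / 10
  T = 4510 N·m
Final answer: T = 4510 N·m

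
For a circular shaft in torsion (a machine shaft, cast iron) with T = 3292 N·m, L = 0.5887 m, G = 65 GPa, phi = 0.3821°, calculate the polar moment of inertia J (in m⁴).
Model: a circular shaft in torsion, so phi = (T·L) / (G·J).
Solve for J: J = (T·L) / (phi·G).
Convert to SI units:
  G = 65 GPa = 6.5 × 10¹⁰ Pa
  phi = 0.3821° = 0.006669 rad
Substitute:
  J = (3292 × 0.5887) / (0.006669 × (6.5 × 10¹⁰))
  J = 4.471 × 10⁻⁶ m⁴
Final answer: J = 4.471 × 10⁻⁶ m⁴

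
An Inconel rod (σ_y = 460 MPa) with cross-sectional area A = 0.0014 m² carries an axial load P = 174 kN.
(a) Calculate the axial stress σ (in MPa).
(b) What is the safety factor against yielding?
(a) Axial stress σ = P/A. Convert P = 174 kN = 174000 N.
  σ = 174000 / 0.0014 = 1.243 × 10⁸ Pa = 124.3 MPa
(b) Safety factor SF = σ_y/σ = 460 / 124.3 = 3.701
Final answer: (a) σ = 124.3 MPa, (b) SF = 3.701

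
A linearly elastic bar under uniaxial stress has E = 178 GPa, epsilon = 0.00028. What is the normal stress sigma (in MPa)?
Model: a linearly elastic bar under uniaxial stress, so sigma = E·epsilon.
Convert to SI units:
  E = 178 GPa = 1.78 × 10¹¹ Pa
Substitute:
  sigma = (1.78 × 10¹¹) × 0.00028
  sigma = 4.984 × 10⁷ Pa
Convert: sigma = 4.984 × 10⁷ Pa = 49.84 MPa
Final answer: sigma = 49.84 MPa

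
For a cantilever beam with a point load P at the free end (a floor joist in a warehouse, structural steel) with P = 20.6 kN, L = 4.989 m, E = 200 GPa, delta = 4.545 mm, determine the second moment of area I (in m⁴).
Model: a cantilever beam with a point load P at the free end, so delta = (P·L^3) / (3·E·I).
Solve for I: I = (P·L^3) / (3·delta·E).
Convert to SI units:
  P = 20.6 kN = 20600 N
  E = 200 GPa = 2 × 10¹¹ Pa
  delta = 4.545 mm = 0.004545 m
Substitute:
  I = (20600 × 4.989^3) / (3 × 0.004545 × (2 × 10¹¹))
  I = 0.000938 m⁴
Final answer: I = 0.000938 m⁴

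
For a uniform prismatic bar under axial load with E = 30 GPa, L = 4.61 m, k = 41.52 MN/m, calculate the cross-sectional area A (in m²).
Model: a uniform prismatic bar under axial load, so k = (A·E) / L.
Solve for A: A = (k·L) / E.
Convert to SI units:
  E = 30 GPa = 3 × 10¹⁰ Pa
  k = 41.52 MN/m = 4.152 × 10⁷ N/m
Substitute:
  A = ((4.152 × 10⁷) × 4.61) / (3 × 10¹⁰)
  A = 0.00638 m²
Final answer: A = 0.00638 m²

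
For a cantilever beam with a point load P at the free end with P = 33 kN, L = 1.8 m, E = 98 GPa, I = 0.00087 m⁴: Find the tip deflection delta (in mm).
Model: a cantilever beam with a point load P at the free end, so delta = (P·L^3) / (3·E·I).
Convert to SI units:
  P = 33 kN = 33000 N
  E = 98 GPa = 9.8 × 10¹⁰ Pa
Substitute:
  delta = (33000 × 1.8^3) / (3 × (9.8 × 10¹⁰) × 0.00087)
  delta = 0.0007524 m
Convert: delta = 0.0007524 m = 0.7524 mm
Final answer: delta = 0.7524 mm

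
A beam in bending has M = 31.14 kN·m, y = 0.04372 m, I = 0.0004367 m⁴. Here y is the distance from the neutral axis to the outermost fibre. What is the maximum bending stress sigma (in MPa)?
Model: a beam in bending, so sigma = (M·y) / I.
Convert to SI units:
  M = 31.14 kN·m = 31140 N·m
Substitute:
  sigma = (31140 × 0.04372) / 0.0004367
  sigma = 3.118 × 10⁶ Pa
Convert: sigma = 3.118 × 10⁶ Pa = 3.118 MPa
Final answer: sigma = 3.118 MPa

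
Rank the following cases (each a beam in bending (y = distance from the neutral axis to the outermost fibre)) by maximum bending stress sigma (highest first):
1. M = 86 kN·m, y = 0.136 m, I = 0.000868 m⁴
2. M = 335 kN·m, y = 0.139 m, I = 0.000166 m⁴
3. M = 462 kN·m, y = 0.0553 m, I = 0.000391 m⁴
Model: a beam in bending (y = distance from the neutral axis to the outermost fibre), so sigma = (M·y) / I (SI units).
  Case 1: sigma = (86000 × 0.136) / 0.000868 = 1.347 × 10⁷ Pa = 13.47 MPa
  Case 2: sigma = (335000 × 0.139) / 0.000166 = 2.805 × 10⁸ Pa = 280.5 MPa
  Case 3: sigma = (462000 × 0.0553) / 0.000391 = 6.534 × 10⁷ Pa = 65.34 MPa
Ordering: 280.5 MPa (case 2) > 65.34 MPa (case 3) > 13.47 MPa (case 1)
Final answer: 2, 3, 1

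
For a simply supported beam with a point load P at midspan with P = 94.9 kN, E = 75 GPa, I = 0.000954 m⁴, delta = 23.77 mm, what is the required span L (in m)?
Model: a simply supported beam with a point load P at midspan, so delta = (P·L^3) / (48·E·I).
Solve for L: L = ((48·delta·E·I) / P)^(1/3).
Convert to SI units:
  P = 94.9 kN = 94900 N
  E = 75 GPa = 7.5 × 10¹⁰ Pa
  delta = 23.77 mm = 0.02377 m
Substitute:
  L = ((48 × 0.02377 × (7.5 × 10¹⁰) × 0.000954) / 94900)^(1/3)
  L = 9.511 m
Final answer: L = 9.511 m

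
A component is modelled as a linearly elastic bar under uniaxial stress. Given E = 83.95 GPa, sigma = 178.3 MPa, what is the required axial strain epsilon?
Model: a linearly elastic bar under uniaxial stress, so sigma = E·epsilon.
Solve for epsilon: epsilon = sigma / E.
Convert to SI units:
  E = 83.95 GPa = 8.395 × 10¹⁰ Pa
  sigma = 178.3 MPa = 1.783 × 10⁸ Pa
Substitute:
  epsilon = (1.783 × 10⁸) / (8.395 × 10¹⁰)
  epsilon = 0.002124
Final answer: epsilon = 0.002124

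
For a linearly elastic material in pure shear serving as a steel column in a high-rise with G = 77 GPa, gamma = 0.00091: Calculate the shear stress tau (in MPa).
Model: a linearly elastic material in pure shear, so tau = G·gamma.
Convert to SI units:
  G = 77 GPa = 7.7 × 10¹⁰ Pa
Substitute:
  tau = (7.7 × 10¹⁰) × 0.00091
  tau = 7.007 × 10⁷ Pa
Convert: tau = 7.007 × 10⁷ Pa = 70.07 MPa
Final answer: tau = 70.07 MPa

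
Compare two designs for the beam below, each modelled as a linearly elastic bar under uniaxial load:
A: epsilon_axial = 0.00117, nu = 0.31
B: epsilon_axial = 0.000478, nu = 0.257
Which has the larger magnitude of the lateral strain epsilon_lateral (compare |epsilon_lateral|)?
Model: a linearly elastic bar under uniaxial load, so epsilon_lateral = -nu·epsilon_axial (SI units).
  A: epsilon_lateral = -(0.31 × 0.00117) = -0.0003627
  B: epsilon_lateral = -(0.257 × 0.000478) = -0.0001228
|epsilon_lateral|: A = 0.0003627, B = 0.0001228, so A is larger in magnitude.
Final answer: A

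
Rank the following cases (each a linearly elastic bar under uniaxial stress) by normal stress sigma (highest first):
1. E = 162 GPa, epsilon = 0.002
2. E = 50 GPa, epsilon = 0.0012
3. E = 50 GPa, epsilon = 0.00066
Model: a linearly elastic bar under uniaxial stress, so sigma = E·epsilon (SI units).
  Case 1: sigma = (1.62 × 10¹¹) × 0.002 = 3.24 × 10⁸ Pa = 324 MPa
  Case 2: sigma = (5 × 10¹⁰) × 0.0012 = 6 × 10⁷ Pa = 60 MPa
  Case 3: sigma = (5 × 10¹⁰) × 0.00066 = 3.3 × 10⁷ Pa = 33 MPa
Ordering: 324 MPa (case 1) > 60 MPa (case 2) > 33 MPa (case 3)
Final answer: 1, 2, 3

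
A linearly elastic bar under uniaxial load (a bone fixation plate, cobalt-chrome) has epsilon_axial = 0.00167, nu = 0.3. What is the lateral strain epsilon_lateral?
Model: a linearly elastic bar under uniaxial load, so epsilon_lateral = -nu·epsilon_axial.
Substitute:
  epsilon_lateral = -(0.3 × 0.00167)
  epsilon_lateral = -0.000501
Final answer: epsilon_lateral = -0.000501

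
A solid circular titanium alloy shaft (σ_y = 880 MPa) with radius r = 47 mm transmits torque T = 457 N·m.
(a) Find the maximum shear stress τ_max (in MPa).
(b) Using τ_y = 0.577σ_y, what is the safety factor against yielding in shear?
(a) For a solid circular shaft, τ_max = T·r/J with J = π·r^4/2, i.e. τ_max = 2·T / (π·r^3). Convert r = 47 mm = 0.047 m.
  τ_max = (2 × 457) / (π × 0.047^3) = 2.802 × 10⁶ Pa = 2.802 MPa
(b) τ_y = 0.577 × 880 = 507.76 MPa
  SF = τ_y/τ_max = 507.76 / 2.802 = 181.2
Final answer: (a) τ_max = 2.802 MPa, (b) SF = 181.2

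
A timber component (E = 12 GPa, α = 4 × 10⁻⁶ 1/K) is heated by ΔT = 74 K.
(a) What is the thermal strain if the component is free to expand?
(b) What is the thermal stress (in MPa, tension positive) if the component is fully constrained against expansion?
(a) Free thermal strain ε_th = α·ΔT = (4 × 10⁻⁶) × 74 = 0.000296
(b) Fully constrained, the expansion is suppressed, so σ = -E·α·ΔT. Convert E = 12 GPa = 1.2 × 10¹⁰ Pa.
  σ = -(1.2 × 10¹⁰) × (4 × 10⁻⁶) × 74 = -3.552 × 10⁶ Pa = -3.552 MPa (compressive)
Final answer: (a) ε_th = 0.000296, (b) σ = -3.552 MPa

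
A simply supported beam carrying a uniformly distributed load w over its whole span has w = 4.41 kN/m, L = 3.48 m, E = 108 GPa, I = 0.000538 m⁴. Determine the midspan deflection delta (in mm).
Model: a simply supported beam carrying a uniformly distributed load w over its whole span, so delta = (5·w·L^4) / (384·E·I).
Convert to SI units:
  w = 4.41 kN/m = 4410 N/m
  E = 108 GPa = 1.08 × 10¹¹ Pa
Substitute:
  delta = (5 × 4410 × 3.48^4) / (384 × (1.08 × 10¹¹) × 0.000538)
  delta = 0.0001449 m
Convert: delta = 0.0001449 m = 0.1449 mm
Final answer: delta = 0.1449 mm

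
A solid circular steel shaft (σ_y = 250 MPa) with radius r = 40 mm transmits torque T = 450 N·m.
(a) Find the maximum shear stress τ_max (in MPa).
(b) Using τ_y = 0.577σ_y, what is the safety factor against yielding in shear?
(a) For a solid circular shaft, τ_max = T·r/J with J = π·r^4/2, i.e. τ_max = 2·T / (π·r^3). Convert r = 40 mm = 0.04 m.
  τ_max = (2 × 450) / (π × 0.04^3) = 4.476 × 10⁶ Pa = 4.476 MPa
(b) τ_y = 0.577 × 250 = 144.25 MPa
  SF = τ_y/τ_max = 144.25 / 4.476 = 32.23
Final answer: (a) τ_max = 4.476 MPa, (b) SF = 32.23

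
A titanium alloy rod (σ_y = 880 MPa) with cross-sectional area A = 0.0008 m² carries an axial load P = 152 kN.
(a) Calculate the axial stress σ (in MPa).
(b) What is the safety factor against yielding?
(a) Axial stress σ = P/A. Convert P = 152 kN = 152000 N.
  σ = 152000 / 0.0008 = 1.9 × 10⁸ Pa = 190 MPa
(b) Safety factor SF = σ_y/σ = 880 / 190 = 4.632
Final answer: (a) σ = 190 MPa, (b) SF = 4.632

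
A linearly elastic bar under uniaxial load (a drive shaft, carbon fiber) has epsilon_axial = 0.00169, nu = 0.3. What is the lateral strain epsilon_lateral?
Model: a linearly elastic bar under uniaxial load, so epsilon_lateral = -nu·epsilon_axial.
Substitute:
  epsilon_lateral = -(0.3 × 0.00169)
  epsilon_lateral = -0.000507
Final answer: epsilon_lateral = -0.000507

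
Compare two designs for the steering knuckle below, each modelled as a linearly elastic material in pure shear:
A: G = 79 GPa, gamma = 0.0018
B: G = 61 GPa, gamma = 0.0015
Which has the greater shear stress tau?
Model: a linearly elastic material in pure shear, so tau = G·gamma (SI units).
  A: tau = (7.9 × 10¹⁰) × 0.0018 = 1.422 × 10⁸ Pa = 142.2 MPa
  B: tau = (6.1 × 10¹⁰) × 0.0015 = 9.15 × 10⁷ Pa = 91.5 MPa
142.2 MPa > 91.5 MPa, so A is larger.
Final answer: A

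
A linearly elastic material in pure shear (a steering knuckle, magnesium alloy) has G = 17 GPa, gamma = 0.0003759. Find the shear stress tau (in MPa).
Model: a linearly elastic material in pure shear, so tau = G·gamma.
Convert to SI units:
  G = 17 GPa = 1.7 × 10¹⁰ Pa
Substitute:
  tau = (1.7 × 10¹⁰) × 0.0003759
  tau = 6.39 × 10⁶ Pa
Convert: tau = 6.39 × 10⁶ Pa = 6.39 MPa
Final answer: tau = 6.39 MPa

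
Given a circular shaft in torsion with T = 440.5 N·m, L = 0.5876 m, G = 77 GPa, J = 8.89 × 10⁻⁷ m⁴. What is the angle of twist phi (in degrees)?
Model: a circular shaft in torsion, so phi = (T·L) / (G·J).
Convert to SI units:
  G = 77 GPa = 7.7 × 10¹⁰ Pa
Substitute:
  phi = (440.5 × 0.5876) / ((7.7 × 10¹⁰) × (8.89 × 10⁻⁷))
  phi = 0.003781 rad
Convert to degrees: phi = 0.003781 × 180/π = 0.2166°
Final answer: phi = 0.2166°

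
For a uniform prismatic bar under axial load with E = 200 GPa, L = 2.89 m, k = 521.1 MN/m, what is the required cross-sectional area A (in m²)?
Model: a uniform prismatic bar under axial load, so k = (A·E) / L.
Solve for A: A = (k·L) / E.
Convert to SI units:
  E = 200 GPa = 2 × 10¹¹ Pa
  k = 521.1 MN/m = 5.211 × 10⁸ N/m
Substitute:
  A = ((5.211 × 10⁸) × 2.89) / (2 × 10¹¹)
  A = 0.00753 m²
Final answer: A = 0.00753 m²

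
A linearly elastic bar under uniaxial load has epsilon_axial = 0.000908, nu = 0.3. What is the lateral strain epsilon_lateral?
Model: a linearly elastic bar under uniaxial load, so epsilon_lateral = -nu·epsilon_axial.
Substitute:
  epsilon_lateral = -(0.3 × 0.000908)
  epsilon_lateral = -0.0002724
Final answer: epsilon_lateral = -0.0002724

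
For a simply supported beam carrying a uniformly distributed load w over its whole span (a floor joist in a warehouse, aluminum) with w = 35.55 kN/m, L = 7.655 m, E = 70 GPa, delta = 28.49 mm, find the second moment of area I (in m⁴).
Model: a simply supported beam carrying a uniformly distributed load w over its whole span, so delta = (5·w·L^4) / (384·E·I).
Solve for I: I = (5·w·L^4) / (384·delta·E).
Convert to SI units:
  w = 35.55 kN/m = 35550 N/m
  E = 70 GPa = 7 × 10¹⁰ Pa
  delta = 28.49 mm = 0.02849 m
Substitute:
  I = (5 × 35550 × 7.655^4) / (384 × 0.02849 × (7 × 10¹⁰))
  I = 0.000797 m⁴
Final answer: I = 0.000797 m⁴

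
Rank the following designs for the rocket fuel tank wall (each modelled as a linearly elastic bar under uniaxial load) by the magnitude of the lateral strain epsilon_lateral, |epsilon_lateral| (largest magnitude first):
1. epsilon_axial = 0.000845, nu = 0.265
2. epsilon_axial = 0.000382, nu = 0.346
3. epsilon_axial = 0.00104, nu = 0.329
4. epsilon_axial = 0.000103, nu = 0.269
Model: a linearly elastic bar under uniaxial load, so epsilon_lateral = -nu·epsilon_axial (SI units).
  Case 1: epsilon_lateral = -(0.265 × 0.000845) = -0.0002239
  Case 2: epsilon_lateral = -(0.346 × 0.000382) = -0.0001322
  Case 3: epsilon_lateral = -(0.329 × 0.00104) = -0.0003422
  Case 4: epsilon_lateral = -(0.269 × 0.000103) = -2.771 × 10⁻⁵
Ordering by |epsilon_lateral|: 0.0003422 (case 3) > 0.0002239 (case 1) > 0.0001322 (case 2) > 2.771 × 10⁻⁵ (case 4)
Final answer: 3, 1, 2, 4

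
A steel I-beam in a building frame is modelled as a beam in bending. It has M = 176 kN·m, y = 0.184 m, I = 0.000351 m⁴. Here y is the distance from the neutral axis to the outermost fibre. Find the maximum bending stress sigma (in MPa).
Model: a beam in bending, so sigma = (M·y) / I.
Convert to SI units:
  M = 176 kN·m = 176000 N·m
Substitute:
  sigma = (176000 × 0.184) / 0.000351
  sigma = 9.226 × 10⁷ Pa
Convert: sigma = 9.226 × 10⁷ Pa = 92.26 MPa
Final answer: sigma = 92.26 MPa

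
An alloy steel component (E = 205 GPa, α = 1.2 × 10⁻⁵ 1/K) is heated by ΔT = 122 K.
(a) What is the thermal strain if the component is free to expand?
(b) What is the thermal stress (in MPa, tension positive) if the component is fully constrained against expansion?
(a) Free thermal strain ε_th = α·ΔT = (1.2 × 10⁻⁵) × 122 = 0.001464
(b) Fully constrained, the expansion is suppressed, so σ = -E·α·ΔT. Convert E = 205 GPa = 2.05 × 10¹¹ Pa.
  σ = -(2.05 × 10¹¹) × (1.2 × 10⁻⁵) × 122 = -3.001 × 10⁸ Pa = -300.1 MPa (compressive)
Final answer: (a) ε_th = 0.001464, (b) σ = -300.1 MPa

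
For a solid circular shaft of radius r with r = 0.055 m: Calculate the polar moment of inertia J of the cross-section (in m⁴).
Model: a solid circular shaft of radius r, so J = (π·r^4) / 2.
Substitute:
  J = (π × 0.055^4) / 2
  J = 1.437 × 10⁻⁵ m⁴
Final answer: J = 1.437 × 10⁻⁵ m⁴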